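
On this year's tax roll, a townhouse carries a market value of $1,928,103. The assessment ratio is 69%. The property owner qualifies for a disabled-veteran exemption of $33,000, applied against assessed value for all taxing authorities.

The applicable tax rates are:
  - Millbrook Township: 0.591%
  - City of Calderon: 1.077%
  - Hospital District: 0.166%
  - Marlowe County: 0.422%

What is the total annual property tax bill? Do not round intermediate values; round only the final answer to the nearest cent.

Assessed value = $1,928,103 × 0.69 = $1,330,391.07
Taxable value = $1,330,391.07 − $33,000 = $1,297,391.07
Millbrook Township: $1,297,391.07 × 0.00591 = $7,667.5812237
City of Calderon: $1,297,391.07 × 0.01077 = $13,972.9018239
Hospital District: $1,297,391.07 × 0.00166 = $2,153.6691762
Marlowe County: $1,297,391.07 × 0.00422 = $5,474.9903154
Total = $7,667.5812237 + $13,972.9018239 + $2,153.6691762 + $5,474.9903154 = $29,269.1425392

$29,269.14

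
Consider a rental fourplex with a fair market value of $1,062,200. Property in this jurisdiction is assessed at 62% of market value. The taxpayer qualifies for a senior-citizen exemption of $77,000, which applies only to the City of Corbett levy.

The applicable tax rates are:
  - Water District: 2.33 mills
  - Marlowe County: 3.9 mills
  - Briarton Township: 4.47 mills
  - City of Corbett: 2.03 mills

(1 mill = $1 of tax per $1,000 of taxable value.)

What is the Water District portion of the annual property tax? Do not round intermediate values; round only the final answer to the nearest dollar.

Assessed value = $1,062,200 × 0.62 = $658,564
Water District taxable value = $658,564 (exemption does not apply)
Water District levy = $658,564 × 0.00233 = $1,534.45412

$1,534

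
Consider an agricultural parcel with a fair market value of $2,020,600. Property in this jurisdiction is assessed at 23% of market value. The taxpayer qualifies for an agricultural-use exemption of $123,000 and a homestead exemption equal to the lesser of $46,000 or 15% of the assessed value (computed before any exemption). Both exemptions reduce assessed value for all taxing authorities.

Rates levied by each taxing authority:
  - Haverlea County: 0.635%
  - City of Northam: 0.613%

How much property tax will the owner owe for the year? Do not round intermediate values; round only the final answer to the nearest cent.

$3,690.81

Assessed value = $2,020,600 × 0.23 = $464,738
Homestead exemption = min($46,000, 15% × $464,738) = min($46,000, $69,710.7) = $46,000 (dollar cap binds)
Taxable value = $464,738 − $123,000 − $46,000 = $295,738
Haverlea County: $295,738 × 0.00635 = $1,877.9363
City of Northam: $295,738 × 0.00613 = $1,812.87394
Total = $3,690.81024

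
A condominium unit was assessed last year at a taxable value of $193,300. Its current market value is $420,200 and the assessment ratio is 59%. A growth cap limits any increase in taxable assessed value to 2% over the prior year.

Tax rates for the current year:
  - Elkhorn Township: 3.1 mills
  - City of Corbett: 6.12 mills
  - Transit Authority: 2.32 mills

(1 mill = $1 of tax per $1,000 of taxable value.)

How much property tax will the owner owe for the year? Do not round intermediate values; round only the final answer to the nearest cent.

$2,275.30

Uncapped assessed value = $420,200 × 0.59 = $247,918
Cap limit = $193,300 × 1.02 = $197,166
Taxable assessed value = min($247,918, $197,166) = $197,166 (cap binds)
Elkhorn Township: $197,166 × 0.0031 = $611.2146
City of Corbett: $197,166 × 0.00612 = $1,206.65592
Transit Authority: $197,166 × 0.00232 = $457.42512
Total = $2,275.29564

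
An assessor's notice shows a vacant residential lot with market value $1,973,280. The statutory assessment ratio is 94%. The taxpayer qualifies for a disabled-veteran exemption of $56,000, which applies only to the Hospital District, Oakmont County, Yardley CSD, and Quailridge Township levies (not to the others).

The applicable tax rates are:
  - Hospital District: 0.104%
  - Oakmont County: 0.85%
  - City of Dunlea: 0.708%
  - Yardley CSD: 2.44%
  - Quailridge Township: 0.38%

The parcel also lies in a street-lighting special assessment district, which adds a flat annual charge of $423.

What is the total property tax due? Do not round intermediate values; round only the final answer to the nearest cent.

$81,445.43

Assessed value = $1,973,280 × 0.94 = $1,854,883.2
Hospital District: ($1,854,883.2 − $56,000) × 0.00104 = $1,798,883.2 × 0.00104 = $1,870.838528
Oakmont County: ($1,854,883.2 − $56,000) × 0.0085 = $1,798,883.2 × 0.0085 = $15,290.5072
City of Dunlea: $1,854,883.2 × 0.00708 = $13,132.573056
Yardley CSD: ($1,854,883.2 − $56,000) × 0.0244 = $1,798,883.2 × 0.0244 = $43,892.75008
Quailridge Township: ($1,854,883.2 − $56,000) × 0.0038 = $1,798,883.2 × 0.0038 = $6,835.75616
Levies subtotal = $81,022.425024
Total = $81,022.425024 + $423 = $81,445.425024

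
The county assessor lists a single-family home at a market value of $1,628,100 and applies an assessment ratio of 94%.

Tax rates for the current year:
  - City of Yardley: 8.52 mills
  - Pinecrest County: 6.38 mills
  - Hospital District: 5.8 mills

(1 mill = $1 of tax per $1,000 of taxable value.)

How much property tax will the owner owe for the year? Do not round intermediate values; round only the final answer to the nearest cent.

Assessed value = $1,628,100 × 0.94 = $1,530,414
City of Yardley: $1,530,414 × 0.00852 = $13,039.12728
Pinecrest County: $1,530,414 × 0.00638 = $9,764.04132
Hospital District: $1,530,414 × 0.0058 = $8,876.4012
Total = $13,039.12728 + $9,764.04132 + $8,876.4012 = $31,679.5698

$31,679.57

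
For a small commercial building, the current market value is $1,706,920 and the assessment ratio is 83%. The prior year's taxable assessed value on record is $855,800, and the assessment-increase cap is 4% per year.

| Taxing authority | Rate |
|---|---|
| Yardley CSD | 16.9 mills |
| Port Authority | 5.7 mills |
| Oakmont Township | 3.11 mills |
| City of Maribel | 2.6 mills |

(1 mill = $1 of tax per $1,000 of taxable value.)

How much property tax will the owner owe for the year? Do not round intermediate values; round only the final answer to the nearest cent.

$25,196.81

Uncapped assessed value = $1,706,920 × 0.83 = $1,416,743.6
Cap limit = $855,800 × 1.04 = $890,032
Taxable assessed value = min($1,416,743.6, $890,032) = $890,032 (cap binds)
Yardley CSD: $890,032 × 0.0169 = $15,041.5408
Port Authority: $890,032 × 0.0057 = $5,073.1824
Oakmont Township: $890,032 × 0.00311 = $2,767.99952
City of Maribel: $890,032 × 0.0026 = $2,314.0832
Total = $25,196.80592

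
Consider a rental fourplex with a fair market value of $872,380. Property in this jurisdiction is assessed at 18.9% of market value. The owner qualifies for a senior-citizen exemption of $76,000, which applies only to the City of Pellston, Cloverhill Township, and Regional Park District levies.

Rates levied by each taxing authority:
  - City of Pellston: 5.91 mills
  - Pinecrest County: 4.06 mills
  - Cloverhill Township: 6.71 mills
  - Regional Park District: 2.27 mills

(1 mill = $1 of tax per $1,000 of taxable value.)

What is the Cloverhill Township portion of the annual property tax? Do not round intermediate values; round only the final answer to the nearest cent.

Assessed value = $872,380 × 0.189 = $164,879.82
Cloverhill Township taxable value = $164,879.82 − $76,000 = $88,879.82
Cloverhill Township levy = $88,879.82 × 0.00671 = $596.3835922

$596.38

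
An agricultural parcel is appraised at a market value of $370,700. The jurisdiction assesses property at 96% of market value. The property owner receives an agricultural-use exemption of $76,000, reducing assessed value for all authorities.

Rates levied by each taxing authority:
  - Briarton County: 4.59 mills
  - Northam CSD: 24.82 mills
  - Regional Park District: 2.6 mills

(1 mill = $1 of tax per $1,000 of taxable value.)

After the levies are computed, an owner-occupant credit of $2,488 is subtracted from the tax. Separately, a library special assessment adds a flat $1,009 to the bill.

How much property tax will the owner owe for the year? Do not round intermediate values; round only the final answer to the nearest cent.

Assessed value = $370,700 × 0.96 = $355,872
Taxable value = $355,872 − $76,000 = $279,872
Briarton County: $279,872 × 0.00459 = $1,284.61248
Northam CSD: $279,872 × 0.02482 = $6,946.42304
Regional Park District: $279,872 × 0.0026 = $727.6672
Levies subtotal = $8,958.70272
After credit = $8,958.70272 − $2,488 = $6,470.70272
Total = $6,470.70272 + $1,009 = $7,479.70272

$7,479.70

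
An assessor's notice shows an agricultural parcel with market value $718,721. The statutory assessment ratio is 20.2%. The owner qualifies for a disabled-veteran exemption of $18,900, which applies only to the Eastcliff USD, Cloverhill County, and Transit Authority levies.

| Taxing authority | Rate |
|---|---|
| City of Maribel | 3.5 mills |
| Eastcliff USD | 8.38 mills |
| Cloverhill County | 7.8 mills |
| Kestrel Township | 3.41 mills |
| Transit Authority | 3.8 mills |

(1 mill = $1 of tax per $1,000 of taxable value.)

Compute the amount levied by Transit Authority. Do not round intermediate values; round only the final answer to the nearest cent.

Assessed value = $718,721 × 0.202 = $145,181.642
Transit Authority taxable value = $145,181.642 − $18,900 = $126,281.642
Transit Authority levy = $126,281.642 × 0.0038 = $479.8702396

$479.87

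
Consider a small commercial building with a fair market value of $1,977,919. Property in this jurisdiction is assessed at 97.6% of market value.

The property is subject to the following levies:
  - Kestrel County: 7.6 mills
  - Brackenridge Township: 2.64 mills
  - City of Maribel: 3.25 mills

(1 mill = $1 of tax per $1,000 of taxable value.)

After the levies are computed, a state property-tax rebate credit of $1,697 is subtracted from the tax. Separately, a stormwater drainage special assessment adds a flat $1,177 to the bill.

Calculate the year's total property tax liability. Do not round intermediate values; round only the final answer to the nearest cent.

Assessed value = $1,977,919 × 0.976 = $1,930,448.944
Kestrel County: $1,930,448.944 × 0.0076 = $14,671.4119744
Brackenridge Township: $1,930,448.944 × 0.00264 = $5,096.38521216
City of Maribel: $1,930,448.944 × 0.00325 = $6,273.959068
Levies subtotal = $26,041.75625456
After credit = $26,041.75625456 − $1,697 = $24,344.75625456
Total = $24,344.75625456 + $1,177 = $25,521.75625456

$25,521.76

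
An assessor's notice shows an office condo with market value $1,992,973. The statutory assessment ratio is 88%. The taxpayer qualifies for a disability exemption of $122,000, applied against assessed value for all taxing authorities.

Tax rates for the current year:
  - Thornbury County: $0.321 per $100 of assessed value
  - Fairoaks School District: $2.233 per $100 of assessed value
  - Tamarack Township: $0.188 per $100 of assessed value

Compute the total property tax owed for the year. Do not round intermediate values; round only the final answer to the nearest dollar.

Assessed value = $1,992,973 × 0.88 = $1,753,816.24
Taxable value = $1,753,816.24 − $122,000 = $1,631,816.24
Thornbury County: $1,631,816.24 × 0.00321 = $5,238.1301304
Fairoaks School District: $1,631,816.24 × 0.02233 = $36,438.4566392
Tamarack Township: $1,631,816.24 × 0.00188 = $3,067.8145312
Total = $5,238.1301304 + $36,438.4566392 + $3,067.8145312 = $44,744.4013008

$44,744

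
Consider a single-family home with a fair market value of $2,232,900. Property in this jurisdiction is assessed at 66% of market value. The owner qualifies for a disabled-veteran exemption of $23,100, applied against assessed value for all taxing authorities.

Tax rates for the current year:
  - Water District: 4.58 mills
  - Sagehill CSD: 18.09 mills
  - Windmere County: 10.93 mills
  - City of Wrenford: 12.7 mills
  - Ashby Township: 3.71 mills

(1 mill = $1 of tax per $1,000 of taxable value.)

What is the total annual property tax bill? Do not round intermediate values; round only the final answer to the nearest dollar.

$72,545

Assessed value = $2,232,900 × 0.66 = $1,473,714
Taxable value = $1,473,714 − $23,100 = $1,450,614
Water District: $1,450,614 × 0.00458 = $6,643.81212
Sagehill CSD: $1,450,614 × 0.01809 = $26,241.60726
Windmere County: $1,450,614 × 0.01093 = $15,855.21102
City of Wrenford: $1,450,614 × 0.0127 = $18,422.7978
Ashby Township: $1,450,614 × 0.00371 = $5,381.77794
Total = $6,643.81212 + $26,241.60726 + $15,855.21102 + $18,422.7978 + $5,381.77794 = $72,545.20614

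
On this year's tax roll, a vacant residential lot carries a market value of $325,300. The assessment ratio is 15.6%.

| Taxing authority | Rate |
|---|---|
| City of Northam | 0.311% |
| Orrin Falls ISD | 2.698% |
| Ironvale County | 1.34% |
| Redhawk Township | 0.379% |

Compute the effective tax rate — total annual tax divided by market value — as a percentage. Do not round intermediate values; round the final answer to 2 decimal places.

Assessed value = $325,300 × 0.156 = $50,746.8
City of Northam: $50,746.8 × 0.00311 = $157.822548
Orrin Falls ISD: $50,746.8 × 0.02698 = $1,369.148664
Ironvale County: $50,746.8 × 0.0134 = $680.00712
Redhawk Township: $50,746.8 × 0.00379 = $192.330372
Total tax = $2,399.308704
Effective rate = $2,399.308704 ÷ $325,300 = 0.74% of market value

0.74%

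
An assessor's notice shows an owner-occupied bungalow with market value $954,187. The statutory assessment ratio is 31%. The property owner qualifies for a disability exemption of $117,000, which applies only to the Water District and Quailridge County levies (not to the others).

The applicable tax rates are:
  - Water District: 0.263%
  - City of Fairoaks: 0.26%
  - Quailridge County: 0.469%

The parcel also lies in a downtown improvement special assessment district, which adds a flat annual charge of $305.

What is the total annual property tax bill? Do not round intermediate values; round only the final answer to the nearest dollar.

$2,383

Assessed value = $954,187 × 0.31 = $295,797.97
Water District: ($295,797.97 − $117,000) × 0.00263 = $178,797.97 × 0.00263 = $470.2386611
City of Fairoaks: $295,797.97 × 0.0026 = $769.074722
Quailridge County: ($295,797.97 − $117,000) × 0.00469 = $178,797.97 × 0.00469 = $838.5624793
Levies subtotal = $2,077.8758624
Total = $2,077.8758624 + $305 = $2,382.8758624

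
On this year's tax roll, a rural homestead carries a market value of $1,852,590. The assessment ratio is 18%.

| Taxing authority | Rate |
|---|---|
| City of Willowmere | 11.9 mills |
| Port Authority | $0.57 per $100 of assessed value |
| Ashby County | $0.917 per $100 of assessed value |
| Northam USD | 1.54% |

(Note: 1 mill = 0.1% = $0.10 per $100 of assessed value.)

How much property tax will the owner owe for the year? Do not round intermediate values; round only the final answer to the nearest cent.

$14,062.27

Assessed value = $1,852,590 × 0.18 = $333,466.2
City of Willowmere: $333,466.2 × 0.0119 = $3,968.24778
Port Authority: $333,466.2 × 0.0057 = $1,900.75734
Ashby County: $333,466.2 × 0.00917 = $3,057.885054
Northam USD: $333,466.2 × 0.0154 = $5,135.37948
Total = $14,062.269654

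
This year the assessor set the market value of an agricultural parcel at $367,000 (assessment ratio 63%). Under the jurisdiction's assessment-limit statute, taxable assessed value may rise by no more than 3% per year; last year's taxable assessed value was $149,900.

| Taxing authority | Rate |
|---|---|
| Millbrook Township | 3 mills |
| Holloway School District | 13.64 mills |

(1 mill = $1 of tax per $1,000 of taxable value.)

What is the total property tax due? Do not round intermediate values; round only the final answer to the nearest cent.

Uncapped assessed value = $367,000 × 0.63 = $231,210
Cap limit = $149,900 × 1.03 = $154,397
Taxable assessed value = min($231,210, $154,397) = $154,397 (cap binds)
Millbrook Township: $154,397 × 0.003 = $463.191
Holloway School District: $154,397 × 0.01364 = $2,105.97508
Total = $2,569.16608

$2,569.17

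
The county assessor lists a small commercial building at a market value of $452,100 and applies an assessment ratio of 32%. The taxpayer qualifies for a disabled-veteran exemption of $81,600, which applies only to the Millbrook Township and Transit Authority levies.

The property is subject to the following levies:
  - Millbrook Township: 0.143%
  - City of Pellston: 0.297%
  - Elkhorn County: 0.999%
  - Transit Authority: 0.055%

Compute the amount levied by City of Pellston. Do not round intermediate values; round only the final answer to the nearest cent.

$429.68

Assessed value = $452,100 × 0.32 = $144,672
City of Pellston taxable value = $144,672 (exemption does not apply)
City of Pellston levy = $144,672 × 0.00297 = $429.67584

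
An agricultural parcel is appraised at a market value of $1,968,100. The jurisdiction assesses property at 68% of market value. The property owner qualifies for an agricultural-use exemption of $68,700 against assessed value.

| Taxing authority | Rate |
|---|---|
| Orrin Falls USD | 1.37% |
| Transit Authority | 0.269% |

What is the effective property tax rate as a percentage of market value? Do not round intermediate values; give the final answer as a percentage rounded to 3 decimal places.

1.057%

Assessed value = $1,968,100 × 0.68 = $1,338,308
Taxable value = $1,338,308 − $68,700 = $1,269,608
Orrin Falls USD: $1,269,608 × 0.0137 = $17,393.6296
Transit Authority: $1,269,608 × 0.00269 = $3,415.24552
Total tax = $20,808.87512
Effective rate = $20,808.87512 ÷ $1,968,100 = 1.057% of market value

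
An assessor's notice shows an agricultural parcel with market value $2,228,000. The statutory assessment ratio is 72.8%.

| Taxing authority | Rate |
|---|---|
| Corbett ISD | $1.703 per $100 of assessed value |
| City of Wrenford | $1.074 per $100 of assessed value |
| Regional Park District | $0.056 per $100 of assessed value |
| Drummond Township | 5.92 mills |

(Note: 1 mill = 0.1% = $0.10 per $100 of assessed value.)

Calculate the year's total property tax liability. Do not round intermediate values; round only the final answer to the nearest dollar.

Assessed value = $2,228,000 × 0.728 = $1,621,984
Corbett ISD: $1,621,984 × 0.01703 = $27,622.38752
City of Wrenford: $1,621,984 × 0.01074 = $17,420.10816
Regional Park District: $1,621,984 × 0.00056 = $908.31104
Drummond Township: $1,621,984 × 0.00592 = $9,602.14528
Total = $55,552.952

$55,553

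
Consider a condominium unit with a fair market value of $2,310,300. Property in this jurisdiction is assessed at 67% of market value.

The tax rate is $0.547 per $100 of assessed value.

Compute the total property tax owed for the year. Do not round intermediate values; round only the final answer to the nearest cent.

$8,467.02

Assessed value = $2,310,300 × 0.67 = $1,547,901
Tax = $1,547,901 × 0.00547 = $8,467.01847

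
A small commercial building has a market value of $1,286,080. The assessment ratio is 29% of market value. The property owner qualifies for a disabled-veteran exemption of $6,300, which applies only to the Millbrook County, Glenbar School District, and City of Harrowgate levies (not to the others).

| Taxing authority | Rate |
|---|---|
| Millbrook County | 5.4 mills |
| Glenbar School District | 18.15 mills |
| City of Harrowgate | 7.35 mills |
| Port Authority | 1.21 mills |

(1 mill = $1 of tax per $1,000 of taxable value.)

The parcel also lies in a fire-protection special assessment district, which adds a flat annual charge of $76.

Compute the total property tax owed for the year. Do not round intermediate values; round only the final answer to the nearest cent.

$11,857.18

Assessed value = $1,286,080 × 0.29 = $372,963.2
Millbrook County: ($372,963.2 − $6,300) × 0.0054 = $366,663.2 × 0.0054 = $1,979.98128
Glenbar School District: ($372,963.2 − $6,300) × 0.01815 = $366,663.2 × 0.01815 = $6,654.93708
City of Harrowgate: ($372,963.2 − $6,300) × 0.00735 = $366,663.2 × 0.00735 = $2,694.97452
Port Authority: $372,963.2 × 0.00121 = $451.285472
Levies subtotal = $11,781.178352
Total = $11,781.178352 + $76 = $11,857.178352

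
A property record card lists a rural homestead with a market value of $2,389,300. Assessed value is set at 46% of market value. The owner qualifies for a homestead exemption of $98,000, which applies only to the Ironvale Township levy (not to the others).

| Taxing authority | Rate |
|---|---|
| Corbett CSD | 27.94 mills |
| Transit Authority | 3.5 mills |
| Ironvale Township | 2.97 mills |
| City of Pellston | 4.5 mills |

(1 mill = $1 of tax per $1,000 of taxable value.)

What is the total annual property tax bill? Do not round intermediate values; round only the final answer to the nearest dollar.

$42,474

Assessed value = $2,389,300 × 0.46 = $1,099,078
Corbett CSD: $1,099,078 × 0.02794 = $30,708.23932
Transit Authority: $1,099,078 × 0.0035 = $3,846.773
Ironvale Township: ($1,099,078 − $98,000) × 0.00297 = $1,001,078 × 0.00297 = $2,973.20166
City of Pellston: $1,099,078 × 0.0045 = $4,945.851
Total = $42,474.06498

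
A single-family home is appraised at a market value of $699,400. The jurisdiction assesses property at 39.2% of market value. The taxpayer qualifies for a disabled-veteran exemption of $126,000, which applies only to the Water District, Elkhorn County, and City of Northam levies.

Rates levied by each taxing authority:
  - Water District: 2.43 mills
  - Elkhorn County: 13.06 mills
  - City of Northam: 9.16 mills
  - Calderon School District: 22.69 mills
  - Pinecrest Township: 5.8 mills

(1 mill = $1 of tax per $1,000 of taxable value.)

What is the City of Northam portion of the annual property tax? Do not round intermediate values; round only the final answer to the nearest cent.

Assessed value = $699,400 × 0.392 = $274,164.8
City of Northam taxable value = $274,164.8 − $126,000 = $148,164.8
City of Northam levy = $148,164.8 × 0.00916 = $1,357.189568

$1,357.19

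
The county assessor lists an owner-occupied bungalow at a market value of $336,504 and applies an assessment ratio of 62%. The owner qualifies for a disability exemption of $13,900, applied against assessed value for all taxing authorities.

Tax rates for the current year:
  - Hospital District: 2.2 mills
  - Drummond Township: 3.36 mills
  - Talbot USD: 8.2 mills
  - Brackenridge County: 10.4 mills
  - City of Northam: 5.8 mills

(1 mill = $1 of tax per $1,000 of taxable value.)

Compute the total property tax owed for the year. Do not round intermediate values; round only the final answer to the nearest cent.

Assessed value = $336,504 × 0.62 = $208,632.48
Taxable value = $208,632.48 − $13,900 = $194,732.48
Hospital District: $194,732.48 × 0.0022 = $428.411456
Drummond Township: $194,732.48 × 0.00336 = $654.3011328
Talbot USD: $194,732.48 × 0.0082 = $1,596.806336
Brackenridge County: $194,732.48 × 0.0104 = $2,025.217792
City of Northam: $194,732.48 × 0.0058 = $1,129.448384
Total = $428.411456 + $654.3011328 + $1,596.806336 + $2,025.217792 + $1,129.448384 = $5,834.1851008

$5,834.19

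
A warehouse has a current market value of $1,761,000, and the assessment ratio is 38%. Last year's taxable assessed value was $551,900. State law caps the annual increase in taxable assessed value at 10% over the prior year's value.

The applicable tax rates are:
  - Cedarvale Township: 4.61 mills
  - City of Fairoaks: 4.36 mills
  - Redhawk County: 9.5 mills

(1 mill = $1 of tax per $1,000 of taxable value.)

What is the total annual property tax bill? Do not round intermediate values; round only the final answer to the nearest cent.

$11,212.95

Uncapped assessed value = $1,761,000 × 0.38 = $669,180
Cap limit = $551,900 × 1.1 = $607,090
Taxable assessed value = min($669,180, $607,090) = $607,090 (cap binds)
Cedarvale Township: $607,090 × 0.00461 = $2,798.6849
City of Fairoaks: $607,090 × 0.00436 = $2,646.9124
Redhawk County: $607,090 × 0.0095 = $5,767.355
Total = $11,212.9523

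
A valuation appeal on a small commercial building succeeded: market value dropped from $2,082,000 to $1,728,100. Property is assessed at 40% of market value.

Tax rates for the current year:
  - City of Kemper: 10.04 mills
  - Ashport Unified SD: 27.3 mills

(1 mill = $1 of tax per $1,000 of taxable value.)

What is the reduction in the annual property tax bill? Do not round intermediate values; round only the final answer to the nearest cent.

$5,285.85

Old assessed value = $2,082,000 × 0.4 = $832,800
New assessed value = $1,728,100 × 0.4 = $691,240
Combined rate = 0.01004 + 0.0273 = 0.03734
Old tax = $832,800 × 0.03734 = $31,096.752
New tax = $691,240 × 0.03734 = $25,810.9016
Reduction = $31,096.752 − $25,810.9016 = $5,285.8504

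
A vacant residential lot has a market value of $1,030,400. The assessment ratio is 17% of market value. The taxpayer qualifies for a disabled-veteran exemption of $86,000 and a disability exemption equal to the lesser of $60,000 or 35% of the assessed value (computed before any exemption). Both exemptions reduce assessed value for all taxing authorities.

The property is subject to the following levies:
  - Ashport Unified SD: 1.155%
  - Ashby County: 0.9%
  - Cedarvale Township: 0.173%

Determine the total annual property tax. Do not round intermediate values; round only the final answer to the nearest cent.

$649.86

Assessed value = $1,030,400 × 0.17 = $175,168
Disability exemption = min($60,000, 35% × $175,168) = min($60,000, $61,308.8) = $60,000 (dollar cap binds)
Taxable value = $175,168 − $86,000 − $60,000 = $29,168
Ashport Unified SD: $29,168 × 0.01155 = $336.8904
Ashby County: $29,168 × 0.009 = $262.512
Cedarvale Township: $29,168 × 0.00173 = $50.46064
Total = $649.86304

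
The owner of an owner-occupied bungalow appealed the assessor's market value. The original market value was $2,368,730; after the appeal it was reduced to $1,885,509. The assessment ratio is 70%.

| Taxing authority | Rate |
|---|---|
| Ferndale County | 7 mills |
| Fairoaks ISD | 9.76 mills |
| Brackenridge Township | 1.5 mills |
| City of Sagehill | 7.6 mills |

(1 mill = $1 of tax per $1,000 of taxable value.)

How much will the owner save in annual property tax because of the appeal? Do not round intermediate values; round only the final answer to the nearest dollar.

Old assessed value = $2,368,730 × 0.7 = $1,658,111
New assessed value = $1,885,509 × 0.7 = $1,319,856.3
Combined rate = 0.007 + 0.00976 + 0.0015 + 0.0076 = 0.02586
Old tax = $1,658,111 × 0.02586 = $42,878.75046
New tax = $1,319,856.3 × 0.02586 = $34,131.483918
Reduction = $42,878.75046 − $34,131.483918 = $8,747.266542

$8,747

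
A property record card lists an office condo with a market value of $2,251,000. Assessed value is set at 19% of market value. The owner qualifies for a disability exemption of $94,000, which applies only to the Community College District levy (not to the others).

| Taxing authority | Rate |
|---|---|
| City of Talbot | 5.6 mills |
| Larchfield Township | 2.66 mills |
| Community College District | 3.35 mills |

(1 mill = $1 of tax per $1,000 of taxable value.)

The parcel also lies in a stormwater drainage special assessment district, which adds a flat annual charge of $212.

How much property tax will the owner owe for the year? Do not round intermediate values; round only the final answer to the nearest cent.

$4,862.58

Assessed value = $2,251,000 × 0.19 = $427,690
City of Talbot: $427,690 × 0.0056 = $2,395.064
Larchfield Township: $427,690 × 0.00266 = $1,137.6554
Community College District: ($427,690 − $94,000) × 0.00335 = $333,690 × 0.00335 = $1,117.8615
Levies subtotal = $4,650.5809
Total = $4,650.5809 + $212 = $4,862.5809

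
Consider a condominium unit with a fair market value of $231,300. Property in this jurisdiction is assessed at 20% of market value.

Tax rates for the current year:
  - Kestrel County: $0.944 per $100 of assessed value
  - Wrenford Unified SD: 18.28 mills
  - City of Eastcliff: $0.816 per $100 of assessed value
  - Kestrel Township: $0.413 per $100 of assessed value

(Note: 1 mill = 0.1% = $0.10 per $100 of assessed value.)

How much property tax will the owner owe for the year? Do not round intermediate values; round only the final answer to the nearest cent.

Assessed value = $231,300 × 0.2 = $46,260
Kestrel County: $46,260 × 0.00944 = $436.6944
Wrenford Unified SD: $46,260 × 0.01828 = $845.6328
City of Eastcliff: $46,260 × 0.00816 = $377.4816
Kestrel Township: $46,260 × 0.00413 = $191.0538
Total = $1,850.8626

$1,850.86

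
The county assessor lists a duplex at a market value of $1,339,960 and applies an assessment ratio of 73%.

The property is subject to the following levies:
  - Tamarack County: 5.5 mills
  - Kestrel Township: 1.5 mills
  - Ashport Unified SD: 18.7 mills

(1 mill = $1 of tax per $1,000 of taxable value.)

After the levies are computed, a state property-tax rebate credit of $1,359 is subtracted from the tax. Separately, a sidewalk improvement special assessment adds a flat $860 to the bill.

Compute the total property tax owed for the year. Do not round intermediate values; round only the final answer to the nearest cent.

$24,639.99

Assessed value = $1,339,960 × 0.73 = $978,170.8
Tamarack County: $978,170.8 × 0.0055 = $5,379.9394
Kestrel Township: $978,170.8 × 0.0015 = $1,467.2562
Ashport Unified SD: $978,170.8 × 0.0187 = $18,291.79396
Levies subtotal = $25,138.98956
After credit = $25,138.98956 − $1,359 = $23,779.98956
Total = $23,779.98956 + $860 = $24,639.98956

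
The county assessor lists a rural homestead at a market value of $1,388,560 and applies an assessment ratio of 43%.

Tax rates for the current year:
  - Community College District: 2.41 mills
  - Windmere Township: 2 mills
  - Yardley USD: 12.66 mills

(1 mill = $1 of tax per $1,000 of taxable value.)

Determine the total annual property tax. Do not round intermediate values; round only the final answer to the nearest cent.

$10,192.17

Assessed value = $1,388,560 × 0.43 = $597,080.8
Community College District: $597,080.8 × 0.00241 = $1,438.964728
Windmere Township: $597,080.8 × 0.002 = $1,194.1616
Yardley USD: $597,080.8 × 0.01266 = $7,559.042928
Total = $1,438.964728 + $1,194.1616 + $7,559.042928 = $10,192.169256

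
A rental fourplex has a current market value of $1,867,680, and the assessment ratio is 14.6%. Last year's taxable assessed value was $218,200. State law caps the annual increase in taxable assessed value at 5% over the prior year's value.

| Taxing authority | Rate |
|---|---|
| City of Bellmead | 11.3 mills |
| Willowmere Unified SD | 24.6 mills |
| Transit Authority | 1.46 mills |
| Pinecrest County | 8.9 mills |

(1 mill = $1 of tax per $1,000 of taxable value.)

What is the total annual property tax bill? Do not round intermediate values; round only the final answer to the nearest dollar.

$10,599

Uncapped assessed value = $1,867,680 × 0.146 = $272,681.28
Cap limit = $218,200 × 1.05 = $229,110
Taxable assessed value = min($272,681.28, $229,110) = $229,110 (cap binds)
City of Bellmead: $229,110 × 0.0113 = $2,588.943
Willowmere Unified SD: $229,110 × 0.0246 = $5,636.106
Transit Authority: $229,110 × 0.00146 = $334.5006
Pinecrest County: $229,110 × 0.0089 = $2,039.079
Total = $10,598.6286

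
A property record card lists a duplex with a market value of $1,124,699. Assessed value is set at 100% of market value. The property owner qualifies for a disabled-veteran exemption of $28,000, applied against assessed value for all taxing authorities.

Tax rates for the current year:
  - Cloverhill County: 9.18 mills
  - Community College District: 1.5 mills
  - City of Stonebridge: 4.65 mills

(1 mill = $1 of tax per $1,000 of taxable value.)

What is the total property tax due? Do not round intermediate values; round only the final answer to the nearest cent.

$16,812.40

Assessed value = $1,124,699 × 1 = $1,124,699
Taxable value = $1,124,699 − $28,000 = $1,096,699
Cloverhill County: $1,096,699 × 0.00918 = $10,067.69682
Community College District: $1,096,699 × 0.0015 = $1,645.0485
City of Stonebridge: $1,096,699 × 0.00465 = $5,099.65035
Total = $10,067.69682 + $1,645.0485 + $5,099.65035 = $16,812.39567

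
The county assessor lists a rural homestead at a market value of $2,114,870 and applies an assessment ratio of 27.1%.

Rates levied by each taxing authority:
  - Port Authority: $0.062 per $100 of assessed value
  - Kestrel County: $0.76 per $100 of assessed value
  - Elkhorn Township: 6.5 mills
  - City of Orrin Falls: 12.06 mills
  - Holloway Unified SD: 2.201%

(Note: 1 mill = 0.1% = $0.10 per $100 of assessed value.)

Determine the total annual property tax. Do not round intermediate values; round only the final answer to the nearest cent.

Assessed value = $2,114,870 × 0.271 = $573,129.77
Port Authority: $573,129.77 × 0.00062 = $355.3404574
Kestrel County: $573,129.77 × 0.0076 = $4,355.786252
Elkhorn Township: $573,129.77 × 0.0065 = $3,725.343505
City of Orrin Falls: $573,129.77 × 0.01206 = $6,911.9450262
Holloway Unified SD: $573,129.77 × 0.02201 = $12,614.5862377
Total = $27,963.0014783

$27,963.00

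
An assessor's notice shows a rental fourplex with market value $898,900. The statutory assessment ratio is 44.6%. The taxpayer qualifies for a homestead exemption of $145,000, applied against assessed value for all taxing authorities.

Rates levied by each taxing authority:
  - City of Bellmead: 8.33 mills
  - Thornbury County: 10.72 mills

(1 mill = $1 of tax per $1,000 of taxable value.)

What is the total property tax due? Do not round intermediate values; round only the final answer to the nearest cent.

$4,875.07

Assessed value = $898,900 × 0.446 = $400,909.4
Taxable value = $400,909.4 − $145,000 = $255,909.4
City of Bellmead: $255,909.4 × 0.00833 = $2,131.725302
Thornbury County: $255,909.4 × 0.01072 = $2,743.348768
Total = $2,131.725302 + $2,743.348768 = $4,875.07407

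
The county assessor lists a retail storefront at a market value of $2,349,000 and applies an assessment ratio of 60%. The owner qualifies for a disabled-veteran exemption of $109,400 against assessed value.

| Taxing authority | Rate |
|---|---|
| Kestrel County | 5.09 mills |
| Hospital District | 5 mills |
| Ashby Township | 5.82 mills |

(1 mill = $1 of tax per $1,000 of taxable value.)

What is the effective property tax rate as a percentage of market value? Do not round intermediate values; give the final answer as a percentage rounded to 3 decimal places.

Assessed value = $2,349,000 × 0.6 = $1,409,400
Taxable value = $1,409,400 − $109,400 = $1,300,000
Kestrel County: $1,300,000 × 0.00509 = $6,617
Hospital District: $1,300,000 × 0.005 = $6,500
Ashby Township: $1,300,000 × 0.00582 = $7,566
Total tax = $20,683
Effective rate = $20,683 ÷ $2,349,000 = 0.881% of market value

0.881%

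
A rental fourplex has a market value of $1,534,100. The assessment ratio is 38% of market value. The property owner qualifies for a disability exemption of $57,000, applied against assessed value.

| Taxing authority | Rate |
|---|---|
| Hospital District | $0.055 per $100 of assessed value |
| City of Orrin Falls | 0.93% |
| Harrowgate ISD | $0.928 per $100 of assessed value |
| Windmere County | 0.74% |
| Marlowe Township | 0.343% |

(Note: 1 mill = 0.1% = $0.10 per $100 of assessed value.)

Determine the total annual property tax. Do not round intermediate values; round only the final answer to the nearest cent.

$15,757.70

Assessed value = $1,534,100 × 0.38 = $582,958
Taxable value = $582,958 − $57,000 = $525,958
Hospital District: $525,958 × 0.00055 = $289.2769
City of Orrin Falls: $525,958 × 0.0093 = $4,891.4094
Harrowgate ISD: $525,958 × 0.00928 = $4,880.89024
Windmere County: $525,958 × 0.0074 = $3,892.0892
Marlowe Township: $525,958 × 0.00343 = $1,804.03594
Total = $15,757.70168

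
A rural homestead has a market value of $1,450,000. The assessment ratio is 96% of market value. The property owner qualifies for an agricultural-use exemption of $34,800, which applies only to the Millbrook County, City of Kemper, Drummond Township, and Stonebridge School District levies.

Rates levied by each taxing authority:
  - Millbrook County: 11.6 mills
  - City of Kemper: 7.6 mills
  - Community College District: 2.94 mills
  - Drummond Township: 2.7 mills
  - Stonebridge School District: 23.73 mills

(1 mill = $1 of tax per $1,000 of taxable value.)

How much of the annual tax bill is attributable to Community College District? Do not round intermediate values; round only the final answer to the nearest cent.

$4,092.48

Assessed value = $1,450,000 × 0.96 = $1,392,000
Community College District taxable value = $1,392,000 (exemption does not apply)
Community College District levy = $1,392,000 × 0.00294 = $4,092.48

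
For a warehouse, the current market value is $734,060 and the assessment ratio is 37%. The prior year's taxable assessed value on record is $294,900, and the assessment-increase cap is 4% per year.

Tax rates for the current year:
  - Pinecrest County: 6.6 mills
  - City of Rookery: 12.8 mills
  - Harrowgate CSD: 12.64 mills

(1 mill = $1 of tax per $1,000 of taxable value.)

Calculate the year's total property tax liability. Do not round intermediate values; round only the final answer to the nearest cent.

$8,702.13

Uncapped assessed value = $734,060 × 0.37 = $271,602.2
Cap limit = $294,900 × 1.04 = $306,696
Taxable assessed value = min($271,602.2, $306,696) = $271,602.2 (cap does not bind)
Pinecrest County: $271,602.2 × 0.0066 = $1,792.57452
City of Rookery: $271,602.2 × 0.0128 = $3,476.50816
Harrowgate CSD: $271,602.2 × 0.01264 = $3,433.051808
Total = $8,702.134488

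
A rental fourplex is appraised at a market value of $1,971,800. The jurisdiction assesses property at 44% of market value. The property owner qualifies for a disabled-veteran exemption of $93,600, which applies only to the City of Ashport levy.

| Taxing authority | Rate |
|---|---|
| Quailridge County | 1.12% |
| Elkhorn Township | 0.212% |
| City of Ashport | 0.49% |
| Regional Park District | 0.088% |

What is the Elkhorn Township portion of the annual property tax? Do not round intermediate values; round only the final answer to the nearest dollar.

Assessed value = $1,971,800 × 0.44 = $867,592
Elkhorn Township taxable value = $867,592 (exemption does not apply)
Elkhorn Township levy = $867,592 × 0.00212 = $1,839.29504

$1,839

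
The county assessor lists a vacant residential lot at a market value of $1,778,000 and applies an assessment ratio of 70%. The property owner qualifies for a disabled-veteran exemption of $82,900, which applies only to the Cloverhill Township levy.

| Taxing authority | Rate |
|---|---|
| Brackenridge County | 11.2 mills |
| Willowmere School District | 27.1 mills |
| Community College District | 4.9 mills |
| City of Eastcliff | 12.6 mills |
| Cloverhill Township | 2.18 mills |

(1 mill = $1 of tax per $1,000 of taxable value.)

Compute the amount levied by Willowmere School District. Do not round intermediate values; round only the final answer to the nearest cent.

$33,728.66

Assessed value = $1,778,000 × 0.7 = $1,244,600
Willowmere School District taxable value = $1,244,600 (exemption does not apply)
Willowmere School District levy = $1,244,600 × 0.0271 = $33,728.66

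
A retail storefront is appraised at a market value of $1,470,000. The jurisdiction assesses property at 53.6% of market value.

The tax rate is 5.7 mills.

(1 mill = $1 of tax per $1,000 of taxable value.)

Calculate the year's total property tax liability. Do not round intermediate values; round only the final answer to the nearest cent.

$4,491.14

Assessed value = $1,470,000 × 0.536 = $787,920
Tax = $787,920 × 0.0057 = $4,491.144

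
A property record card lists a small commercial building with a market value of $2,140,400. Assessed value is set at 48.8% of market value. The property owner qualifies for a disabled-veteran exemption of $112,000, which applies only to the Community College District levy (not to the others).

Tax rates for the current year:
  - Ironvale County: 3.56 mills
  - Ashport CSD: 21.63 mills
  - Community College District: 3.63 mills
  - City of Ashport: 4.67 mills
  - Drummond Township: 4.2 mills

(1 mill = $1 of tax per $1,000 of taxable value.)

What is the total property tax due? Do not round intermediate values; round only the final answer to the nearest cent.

Assessed value = $2,140,400 × 0.488 = $1,044,515.2
Ironvale County: $1,044,515.2 × 0.00356 = $3,718.474112
Ashport CSD: $1,044,515.2 × 0.02163 = $22,592.863776
Community College District: ($1,044,515.2 − $112,000) × 0.00363 = $932,515.2 × 0.00363 = $3,385.030176
City of Ashport: $1,044,515.2 × 0.00467 = $4,877.885984
Drummond Township: $1,044,515.2 × 0.0042 = $4,386.96384
Total = $38,961.217888

$38,961.22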